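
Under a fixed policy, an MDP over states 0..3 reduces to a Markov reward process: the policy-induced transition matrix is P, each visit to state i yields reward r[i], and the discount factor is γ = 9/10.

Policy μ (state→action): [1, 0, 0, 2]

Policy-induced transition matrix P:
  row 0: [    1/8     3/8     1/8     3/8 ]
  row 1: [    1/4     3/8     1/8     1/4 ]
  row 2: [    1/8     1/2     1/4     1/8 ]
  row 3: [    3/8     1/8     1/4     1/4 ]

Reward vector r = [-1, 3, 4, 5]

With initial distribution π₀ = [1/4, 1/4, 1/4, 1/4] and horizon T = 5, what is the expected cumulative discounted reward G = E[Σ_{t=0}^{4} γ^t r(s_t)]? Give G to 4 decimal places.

G = 11.3574

t=0: π = [0.2500, 0.2500, 0.2500, 0.2500], E[r] = 2.7500, γ^t·E[r] = 2.750000, running G = 2.750000
t=1: π = [0.2188, 0.3438, 0.1875, 0.2500], E[r] = 2.8125, γ^t·E[r] = 2.531250, running G = 5.281250
t=2: π = [0.2305, 0.3359, 0.1797, 0.2539], E[r] = 2.7656, γ^t·E[r] = 2.240156, running G = 7.521406
t=3: π = [0.2305, 0.3340, 0.1792, 0.2563], E[r] = 2.7700, γ^t·E[r] = 2.019344, running G = 9.540750
t=4: π = [0.2308, 0.3333, 0.1794, 0.2564], E[r] = 2.7689, γ^t·E[r] = 1.816689, running G = 11.357439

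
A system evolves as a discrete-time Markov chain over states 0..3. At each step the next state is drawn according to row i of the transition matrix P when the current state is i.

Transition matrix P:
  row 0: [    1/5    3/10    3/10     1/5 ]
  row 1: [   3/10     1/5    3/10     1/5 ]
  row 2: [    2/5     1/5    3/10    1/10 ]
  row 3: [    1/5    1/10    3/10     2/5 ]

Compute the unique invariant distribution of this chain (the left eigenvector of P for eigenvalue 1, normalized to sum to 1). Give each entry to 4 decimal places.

Balance equations π_j = Σ_i π_i·P[i][j]:
  π_0 = 1/5·π_0 + 3/10·π_1 + 2/5·π_2 + 1/5·π_3
  π_1 = 3/10·π_0 + 1/5·π_1 + 1/5·π_2 + 1/10·π_3
  π_2 = 3/10·π_0 + 3/10·π_1 + 3/10·π_2 + 3/10·π_3
  normalize: π_0 + π_1 + π_2 + π_3 = 1
Solving the linear system gives exactly π = [247/880, 91/440, 3/10, 17/80].

π = [0.2807, 0.2068, 0.3000, 0.2125]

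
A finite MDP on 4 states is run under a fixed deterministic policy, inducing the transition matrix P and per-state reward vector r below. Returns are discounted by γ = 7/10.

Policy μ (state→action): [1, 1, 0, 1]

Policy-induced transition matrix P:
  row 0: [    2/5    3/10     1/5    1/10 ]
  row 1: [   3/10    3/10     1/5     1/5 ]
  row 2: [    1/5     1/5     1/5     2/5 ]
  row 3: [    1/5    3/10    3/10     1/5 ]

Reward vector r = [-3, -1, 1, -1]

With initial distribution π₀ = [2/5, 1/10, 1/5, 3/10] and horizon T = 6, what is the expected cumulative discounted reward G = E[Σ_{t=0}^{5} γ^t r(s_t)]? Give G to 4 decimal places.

t=0: π = [0.4000, 0.1000, 0.2000, 0.3000], E[r] = -1.4000, γ^t·E[r] = -1.400000, running G = -1.400000
t=1: π = [0.2900, 0.2800, 0.2300, 0.2000], E[r] = -1.1200, γ^t·E[r] = -0.784000, running G = -2.184000
t=2: π = [0.2860, 0.2770, 0.2200, 0.2170], E[r] = -1.1320, γ^t·E[r] = -0.554680, running G = -2.738680
t=3: π = [0.2849, 0.2780, 0.2217, 0.2154], E[r] = -1.1264, γ^t·E[r] = -0.386355, running G = -3.125035
t=4: π = [0.2848, 0.2778, 0.2215, 0.2159], E[r] = -1.1265, γ^t·E[r] = -0.270468, running G = -3.395503
t=5: π = [0.2847, 0.2778, 0.2216, 0.2158], E[r] = -1.1263, γ^t·E[r] = -0.189299, running G = -3.584802

G = -3.5848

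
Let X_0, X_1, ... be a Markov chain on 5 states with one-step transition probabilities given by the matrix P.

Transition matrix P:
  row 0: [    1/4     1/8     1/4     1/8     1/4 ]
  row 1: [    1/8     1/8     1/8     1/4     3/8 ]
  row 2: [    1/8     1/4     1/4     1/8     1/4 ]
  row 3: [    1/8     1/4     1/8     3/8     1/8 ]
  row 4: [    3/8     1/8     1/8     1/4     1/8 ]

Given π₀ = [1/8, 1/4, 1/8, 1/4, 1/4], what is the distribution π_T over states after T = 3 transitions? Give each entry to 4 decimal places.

π = [0.2039, 0.1758, 0.1719, 0.2327, 0.2158]

t=0: π = [0.1250, 0.2500, 0.1250, 0.2500, 0.2500]
t=1: π = [0.2031, 0.1719, 0.1563, 0.2500, 0.2188]
t=2: π = [0.2051, 0.1758, 0.1699, 0.2363, 0.2129]
t=3: π = [0.2039, 0.1758, 0.1719, 0.2327, 0.2158]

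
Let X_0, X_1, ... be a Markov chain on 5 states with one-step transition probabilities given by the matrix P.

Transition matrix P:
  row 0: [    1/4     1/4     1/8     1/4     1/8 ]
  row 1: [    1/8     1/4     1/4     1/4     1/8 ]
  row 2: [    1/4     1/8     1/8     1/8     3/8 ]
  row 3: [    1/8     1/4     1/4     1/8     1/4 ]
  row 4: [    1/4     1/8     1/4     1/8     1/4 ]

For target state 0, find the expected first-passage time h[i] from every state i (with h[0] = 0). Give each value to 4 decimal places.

h = [0.0000, 5.5054, 4.7312, 5.4194, 4.7312]

First-step conditioning: h[0] = 0; for i ≠ 0, h[i] = 1 + Σ_k P[i][k]·h[k].
  h[1] = 1 + 1/4·h[1] + 1/4·h[2] + 1/4·h[3] + 1/8·h[4]
  h[2] = 1 + 1/8·h[1] + 1/8·h[2] + 1/8·h[3] + 3/8·h[4]
  h[3] = 1 + 1/4·h[1] + 1/4·h[2] + 1/8·h[3] + 1/4·h[4]
  h[4] = 1 + 1/8·h[1] + 1/4·h[2] + 1/8·h[3] + 1/4·h[4]
Solving the 4×4 linear system over states ≠ 0 gives exactly h = [0, 512/93, 440/93, 168/31, 440/93] (h[0] = 0 is the target).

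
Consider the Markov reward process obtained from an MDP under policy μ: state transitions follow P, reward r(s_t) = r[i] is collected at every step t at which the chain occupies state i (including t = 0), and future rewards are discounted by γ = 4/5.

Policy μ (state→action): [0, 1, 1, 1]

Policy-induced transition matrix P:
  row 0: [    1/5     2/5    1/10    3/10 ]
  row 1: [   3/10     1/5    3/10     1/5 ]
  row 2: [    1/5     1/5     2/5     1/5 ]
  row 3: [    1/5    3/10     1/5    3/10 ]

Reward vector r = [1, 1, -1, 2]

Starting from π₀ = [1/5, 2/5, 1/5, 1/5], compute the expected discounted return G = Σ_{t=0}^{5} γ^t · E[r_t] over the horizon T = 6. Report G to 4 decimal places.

G = 2.7699

t=0: π = [0.2000, 0.4000, 0.2000, 0.2000], E[r] = 0.8000, γ^t·E[r] = 0.800000, running G = 0.800000
t=1: π = [0.2400, 0.2600, 0.2600, 0.2400], E[r] = 0.7200, γ^t·E[r] = 0.576000, running G = 1.376000
t=2: π = [0.2260, 0.2720, 0.2540, 0.2480], E[r] = 0.7400, γ^t·E[r] = 0.473600, running G = 1.849600
t=3: π = [0.2272, 0.2700, 0.2554, 0.2474], E[r] = 0.7366, γ^t·E[r] = 0.377139, running G = 2.226739
t=4: π = [0.2270, 0.2702, 0.2554, 0.2475], E[r] = 0.7367, γ^t·E[r] = 0.301769, running G = 2.528508
t=5: π = [0.2270, 0.2701, 0.2554, 0.2474], E[r] = 0.7367, γ^t·E[r] = 0.241391, running G = 2.769899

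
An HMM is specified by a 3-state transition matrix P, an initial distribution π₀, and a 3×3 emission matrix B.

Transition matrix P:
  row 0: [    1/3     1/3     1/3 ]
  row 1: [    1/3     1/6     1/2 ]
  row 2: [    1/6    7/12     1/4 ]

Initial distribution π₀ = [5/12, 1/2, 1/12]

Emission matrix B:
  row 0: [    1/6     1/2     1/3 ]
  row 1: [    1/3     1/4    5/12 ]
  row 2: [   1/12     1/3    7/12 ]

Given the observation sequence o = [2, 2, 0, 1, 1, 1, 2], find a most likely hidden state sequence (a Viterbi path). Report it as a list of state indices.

path = [1, 2, 1, 2, 1, 2, 1]

t=0: δ = [1.389e-01, 2.083e-01, 4.861e-02]  (obs o_0=2)
t=1: δ = [2.315e-02, 1.929e-02, 6.076e-02]  ψ = [1, 0, 1]  (obs o_1=2)
t=2: δ = [1.688e-03, 1.182e-02, 1.266e-03]  ψ = [2, 2, 2]  (obs o_2=0)
t=3: δ = [1.969e-03, 4.923e-04, 1.969e-03]  ψ = [1, 1, 1]  (obs o_3=1)
t=4: δ = [3.282e-04, 2.872e-04, 2.188e-04]  ψ = [0, 2, 0]  (obs o_4=1)
t=5: δ = [5.470e-05, 3.191e-05, 4.786e-05]  ψ = [0, 2, 1]  (obs o_5=1)
t=6: δ = [6.078e-06, 1.163e-05, 1.064e-05]  ψ = [0, 2, 0]  (obs o_6=2)
backtrack: best end state = 1; path = [1, 2, 1, 2, 1, 2, 1]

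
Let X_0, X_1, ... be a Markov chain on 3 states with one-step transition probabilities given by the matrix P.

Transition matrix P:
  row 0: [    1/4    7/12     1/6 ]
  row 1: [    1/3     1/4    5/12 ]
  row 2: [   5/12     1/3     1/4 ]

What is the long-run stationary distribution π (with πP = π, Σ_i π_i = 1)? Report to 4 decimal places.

Balance equations π_j = Σ_i π_i·P[i][j]:
  π_0 = 1/4·π_0 + 1/3·π_1 + 5/12·π_2
  π_1 = 7/12·π_0 + 1/4·π_1 + 1/3·π_2
  normalize: π_0 + π_1 + π_2 = 1
Solving the linear system gives exactly π = [61/185, 71/185, 53/185].

π = [0.3297, 0.3838, 0.2865]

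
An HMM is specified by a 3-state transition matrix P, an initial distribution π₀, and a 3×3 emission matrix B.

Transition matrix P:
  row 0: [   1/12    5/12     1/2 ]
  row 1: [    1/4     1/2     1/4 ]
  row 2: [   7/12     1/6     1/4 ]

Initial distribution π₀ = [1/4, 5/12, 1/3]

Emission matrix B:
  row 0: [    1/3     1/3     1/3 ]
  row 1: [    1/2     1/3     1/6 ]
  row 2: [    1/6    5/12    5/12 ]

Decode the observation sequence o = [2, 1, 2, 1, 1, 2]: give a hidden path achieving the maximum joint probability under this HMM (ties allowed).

path = [2, 0, 2, 0, 2, 0]

t=0: δ = [8.333e-02, 6.944e-02, 1.389e-01]  (obs o_0=2)
t=1: δ = [2.701e-02, 1.157e-02, 1.736e-02]  ψ = [2, 0, 0]  (obs o_1=1)
t=2: δ = [3.376e-03, 1.875e-03, 5.626e-03]  ψ = [2, 0, 0]  (obs o_2=2)
t=3: δ = [1.094e-03, 4.689e-04, 7.033e-04]  ψ = [2, 0, 0]  (obs o_3=1)
t=4: δ = [1.368e-04, 1.519e-04, 2.279e-04]  ψ = [2, 0, 0]  (obs o_4=1)
t=5: δ = [4.432e-05, 1.266e-05, 2.849e-05]  ψ = [2, 1, 0]  (obs o_5=2)
backtrack: best end state = 0; path = [2, 0, 2, 0, 2, 0]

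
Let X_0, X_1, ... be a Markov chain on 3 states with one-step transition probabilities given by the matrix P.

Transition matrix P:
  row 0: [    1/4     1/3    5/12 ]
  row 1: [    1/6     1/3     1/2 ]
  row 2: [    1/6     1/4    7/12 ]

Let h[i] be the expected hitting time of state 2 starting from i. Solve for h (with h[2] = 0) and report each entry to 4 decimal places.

h = [2.2500, 2.0625, 0.0000]

First-step conditioning: h[2] = 0; for i ≠ 2, h[i] = 1 + Σ_k P[i][k]·h[k].
  h[0] = 1 + 1/4·h[0] + 1/3·h[1]
  h[1] = 1 + 1/6·h[0] + 1/3·h[1]
Solving the 2×2 linear system over states ≠ 2 gives exactly h = [9/4, 33/16, 0] (h[2] = 0 is the target).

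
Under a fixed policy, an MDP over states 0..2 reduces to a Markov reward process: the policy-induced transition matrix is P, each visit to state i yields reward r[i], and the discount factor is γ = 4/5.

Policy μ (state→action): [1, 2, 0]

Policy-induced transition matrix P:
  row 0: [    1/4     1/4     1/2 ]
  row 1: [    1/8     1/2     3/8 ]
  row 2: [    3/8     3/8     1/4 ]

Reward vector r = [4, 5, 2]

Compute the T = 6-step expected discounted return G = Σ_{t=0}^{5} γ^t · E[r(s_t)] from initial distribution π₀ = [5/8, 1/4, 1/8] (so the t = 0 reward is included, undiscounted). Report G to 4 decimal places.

t=0: π = [0.6250, 0.2500, 0.1250], E[r] = 4.0000, γ^t·E[r] = 4.000000, running G = 4.000000
t=1: π = [0.2344, 0.3281, 0.4375], E[r] = 3.4531, γ^t·E[r] = 2.762500, running G = 6.762500
t=2: π = [0.2637, 0.3867, 0.3496], E[r] = 3.6875, γ^t·E[r] = 2.360000, running G = 9.122500
t=3: π = [0.2454, 0.3904, 0.3643], E[r] = 3.6619, γ^t·E[r] = 1.874875, running G = 10.997375
t=4: π = [0.2467, 0.3931, 0.3601], E[r] = 3.6729, γ^t·E[r] = 1.504400, running G = 12.501775
t=5: π = [0.2459, 0.3933, 0.3608], E[r] = 3.6716, γ^t·E[r] = 1.203126, running G = 13.704901

G = 13.7049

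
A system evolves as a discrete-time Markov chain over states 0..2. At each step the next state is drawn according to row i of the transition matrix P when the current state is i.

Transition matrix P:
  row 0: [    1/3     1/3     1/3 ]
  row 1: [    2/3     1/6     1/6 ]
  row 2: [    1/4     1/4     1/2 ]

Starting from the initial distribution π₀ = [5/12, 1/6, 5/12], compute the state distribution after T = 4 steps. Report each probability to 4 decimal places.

π = [0.3913, 0.2607, 0.3479]

t=0: π = [0.4167, 0.1667, 0.4167]
t=1: π = [0.3542, 0.2708, 0.3750]
t=2: π = [0.3924, 0.2569, 0.3507]
t=3: π = [0.3898, 0.2613, 0.3490]
t=4: π = [0.3913, 0.2607, 0.3479]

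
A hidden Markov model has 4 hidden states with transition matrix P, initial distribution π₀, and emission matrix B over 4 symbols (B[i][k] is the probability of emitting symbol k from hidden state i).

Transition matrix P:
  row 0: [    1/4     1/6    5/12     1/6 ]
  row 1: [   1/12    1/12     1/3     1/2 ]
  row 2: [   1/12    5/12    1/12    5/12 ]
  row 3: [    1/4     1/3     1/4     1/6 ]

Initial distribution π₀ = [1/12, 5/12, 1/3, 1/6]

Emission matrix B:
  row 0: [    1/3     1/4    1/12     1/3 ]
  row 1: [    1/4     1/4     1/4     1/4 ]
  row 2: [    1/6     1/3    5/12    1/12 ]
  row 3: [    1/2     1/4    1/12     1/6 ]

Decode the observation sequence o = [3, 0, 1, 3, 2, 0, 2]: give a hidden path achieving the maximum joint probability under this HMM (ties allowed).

path = [1, 3, 2, 1, 2, 3, 2]

t=0: δ = [2.778e-02, 1.042e-01, 2.778e-02, 2.778e-02]  (obs o_0=3)
t=1: δ = [2.894e-03, 2.894e-03, 5.787e-03, 2.604e-02]  ψ = [1, 2, 1, 1]  (obs o_1=0)
t=2: δ = [1.628e-03, 2.170e-03, 2.170e-03, 1.085e-03]  ψ = [3, 3, 3, 3]  (obs o_2=1)
t=3: δ = [1.356e-04, 2.261e-04, 6.028e-05, 1.808e-04]  ψ = [0, 2, 1, 1]  (obs o_3=3)
t=4: δ = [3.768e-06, 1.507e-05, 3.140e-05, 9.419e-06]  ψ = [3, 3, 1, 1]  (obs o_4=2)
t=5: δ = [8.721e-07, 3.270e-06, 8.372e-07, 6.541e-06]  ψ = [2, 2, 1, 2]  (obs o_5=0)
t=6: δ = [1.363e-07, 5.451e-07, 6.814e-07, 1.363e-07]  ψ = [3, 3, 3, 1]  (obs o_6=2)
backtrack: best end state = 2; path = [1, 3, 2, 1, 2, 3, 2]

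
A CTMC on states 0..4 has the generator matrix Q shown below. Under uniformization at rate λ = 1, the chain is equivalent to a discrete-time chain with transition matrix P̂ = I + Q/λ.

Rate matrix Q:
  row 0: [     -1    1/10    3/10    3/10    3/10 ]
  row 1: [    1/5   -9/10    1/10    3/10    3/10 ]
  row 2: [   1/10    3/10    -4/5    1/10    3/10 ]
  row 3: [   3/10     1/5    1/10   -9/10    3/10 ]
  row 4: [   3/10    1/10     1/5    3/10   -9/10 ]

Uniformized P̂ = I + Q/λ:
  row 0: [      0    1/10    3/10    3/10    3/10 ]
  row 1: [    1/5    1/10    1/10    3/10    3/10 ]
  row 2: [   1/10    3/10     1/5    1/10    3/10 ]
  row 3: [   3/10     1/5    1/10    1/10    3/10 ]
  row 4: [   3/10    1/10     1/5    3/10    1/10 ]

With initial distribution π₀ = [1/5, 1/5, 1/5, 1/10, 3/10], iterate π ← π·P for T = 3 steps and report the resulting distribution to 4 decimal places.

t=0: π = [0.2000, 0.2000, 0.2000, 0.1000, 0.3000]
t=1: π = [0.1800, 0.1500, 0.1900, 0.2400, 0.2400]
t=2: π = [0.1930, 0.1620, 0.1790, 0.2140, 0.2520]
t=3: π = [0.1901, 0.1572, 0.1817, 0.2214, 0.2496]

π = [0.1901, 0.1572, 0.1817, 0.2214, 0.2496]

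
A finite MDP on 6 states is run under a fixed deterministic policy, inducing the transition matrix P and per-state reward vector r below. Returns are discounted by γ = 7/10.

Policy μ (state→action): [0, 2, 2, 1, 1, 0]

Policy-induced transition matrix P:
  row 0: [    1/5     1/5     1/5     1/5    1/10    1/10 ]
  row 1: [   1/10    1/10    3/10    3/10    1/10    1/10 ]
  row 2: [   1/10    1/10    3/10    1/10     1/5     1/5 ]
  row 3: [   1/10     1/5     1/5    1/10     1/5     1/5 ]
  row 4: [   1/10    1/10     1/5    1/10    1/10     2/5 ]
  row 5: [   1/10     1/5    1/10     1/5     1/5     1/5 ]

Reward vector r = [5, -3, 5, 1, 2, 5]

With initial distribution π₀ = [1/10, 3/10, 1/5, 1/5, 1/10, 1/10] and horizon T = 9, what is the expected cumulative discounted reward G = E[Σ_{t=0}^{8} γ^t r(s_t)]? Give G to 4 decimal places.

G = 7.4511

t=0: π = [0.1000, 0.3000, 0.2000, 0.2000, 0.1000, 0.1000], E[r] = 1.5000, γ^t·E[r] = 1.500000, running G = 1.500000
t=1: π = [0.1100, 0.1400, 0.2400, 0.1800, 0.1500, 0.1800], E[r] = 2.7100, γ^t·E[r] = 1.897000, running G = 3.397000
t=2: π = [0.1110, 0.1470, 0.2200, 0.1570, 0.1600, 0.2050], E[r] = 2.7160, γ^t·E[r] = 1.330840, running G = 4.727840
t=3: π = [0.1111, 0.1473, 0.2162, 0.1610, 0.1582, 0.2062], E[r] = 2.7030, γ^t·E[r] = 0.927129, running G = 5.654969
t=4: π = [0.1111, 0.1478, 0.2157, 0.1612, 0.1583, 0.2058], E[r] = 2.6976, γ^t·E[r] = 0.647689, running G = 6.302658
t=5: π = [0.1111, 0.1478, 0.2158, 0.1613, 0.1583, 0.2058], E[r] = 2.6977, γ^t·E[r] = 0.453398, running G = 6.756056
t=6: π = [0.1111, 0.1478, 0.2158, 0.1613, 0.1583, 0.2058], E[r] = 2.6976, γ^t·E[r] = 0.317375, running G = 7.073431
t=7: π = [0.1111, 0.1478, 0.2158, 0.1613, 0.1583, 0.2058], E[r] = 2.6977, γ^t·E[r] = 0.222164, running G = 7.295595
t=8: π = [0.1111, 0.1478, 0.2158, 0.1612, 0.1583, 0.2058], E[r] = 2.6977, γ^t·E[r] = 0.155515, running G = 7.451110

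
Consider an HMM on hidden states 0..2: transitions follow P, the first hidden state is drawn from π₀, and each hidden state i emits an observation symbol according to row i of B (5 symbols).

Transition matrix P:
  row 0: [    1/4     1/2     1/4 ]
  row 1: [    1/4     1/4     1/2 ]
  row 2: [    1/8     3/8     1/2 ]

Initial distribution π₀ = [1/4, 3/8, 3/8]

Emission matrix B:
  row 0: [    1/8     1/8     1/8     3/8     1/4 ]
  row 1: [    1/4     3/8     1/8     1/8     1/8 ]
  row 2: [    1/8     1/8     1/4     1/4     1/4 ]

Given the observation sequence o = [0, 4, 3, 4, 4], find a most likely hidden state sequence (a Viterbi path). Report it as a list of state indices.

path = [1, 2, 2, 2, 2]

t=0: δ = [3.125e-02, 9.375e-02, 4.688e-02]  (obs o_0=0)
t=1: δ = [5.859e-03, 2.930e-03, 1.172e-02]  ψ = [1, 1, 1]  (obs o_1=4)
t=2: δ = [5.493e-04, 5.493e-04, 1.465e-03]  ψ = [0, 2, 2]  (obs o_2=3)
t=3: δ = [4.578e-05, 6.866e-05, 1.831e-04]  ψ = [2, 2, 2]  (obs o_3=4)
t=4: δ = [5.722e-06, 8.583e-06, 2.289e-05]  ψ = [2, 2, 2]  (obs o_4=4)
backtrack: best end state = 2; path = [1, 2, 2, 2, 2]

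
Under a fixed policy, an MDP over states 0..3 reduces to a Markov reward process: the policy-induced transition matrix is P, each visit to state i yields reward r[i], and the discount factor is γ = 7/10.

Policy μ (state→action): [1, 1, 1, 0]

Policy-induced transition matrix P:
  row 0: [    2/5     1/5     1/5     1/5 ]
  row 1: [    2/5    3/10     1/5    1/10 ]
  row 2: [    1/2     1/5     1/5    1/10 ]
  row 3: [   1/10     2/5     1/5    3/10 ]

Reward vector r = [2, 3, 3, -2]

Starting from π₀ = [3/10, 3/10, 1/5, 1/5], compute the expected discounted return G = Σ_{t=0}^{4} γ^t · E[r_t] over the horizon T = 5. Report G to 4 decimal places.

t=0: π = [0.3000, 0.3000, 0.2000, 0.2000], E[r] = 1.7000, γ^t·E[r] = 1.700000, running G = 1.700000
t=1: π = [0.3600, 0.2700, 0.2000, 0.1700], E[r] = 1.7900, γ^t·E[r] = 1.253000, running G = 2.953000
t=2: π = [0.3690, 0.2610, 0.2000, 0.1700], E[r] = 1.7810, γ^t·E[r] = 0.872690, running G = 3.825690
t=3: π = [0.3690, 0.2601, 0.2000, 0.1709], E[r] = 1.7765, γ^t·E[r] = 0.609340, running G = 4.435030
t=4: π = [0.3687, 0.2602, 0.2000, 0.1711], E[r] = 1.7759, γ^t·E[r] = 0.426386, running G = 4.861416

G = 4.8614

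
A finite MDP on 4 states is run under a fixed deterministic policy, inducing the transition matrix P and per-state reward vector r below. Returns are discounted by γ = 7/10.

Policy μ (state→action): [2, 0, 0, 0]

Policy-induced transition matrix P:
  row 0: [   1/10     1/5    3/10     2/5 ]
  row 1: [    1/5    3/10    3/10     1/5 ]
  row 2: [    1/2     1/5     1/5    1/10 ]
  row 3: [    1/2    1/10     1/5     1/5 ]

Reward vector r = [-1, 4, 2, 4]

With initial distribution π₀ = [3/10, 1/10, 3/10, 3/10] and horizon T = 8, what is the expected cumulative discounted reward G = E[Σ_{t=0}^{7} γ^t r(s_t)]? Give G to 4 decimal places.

G = 5.9245

t=0: π = [0.3000, 0.1000, 0.3000, 0.3000], E[r] = 1.9000, γ^t·E[r] = 1.900000, running G = 1.900000
t=1: π = [0.3500, 0.1800, 0.2400, 0.2300], E[r] = 1.7700, γ^t·E[r] = 1.239000, running G = 3.139000
t=2: π = [0.3060, 0.1950, 0.2530, 0.2460], E[r] = 1.9640, γ^t·E[r] = 0.962360, running G = 4.101360
t=3: π = [0.3191, 0.1949, 0.2501, 0.2359], E[r] = 1.9043, γ^t·E[r] = 0.653175, running G = 4.754535
t=4: π = [0.3139, 0.1959, 0.2514, 0.2388], E[r] = 1.9278, γ^t·E[r] = 0.462853, running G = 5.217388
t=5: π = [0.3157, 0.1957, 0.2510, 0.2376], E[r] = 1.9197, γ^t·E[r] = 0.322639, running G = 5.540027
t=6: π = [0.3150, 0.1958, 0.2511, 0.2380], E[r] = 1.9226, γ^t·E[r] = 0.226196, running G = 5.766223
t=7: π = [0.3153, 0.1958, 0.2511, 0.2379], E[r] = 1.9216, γ^t·E[r] = 0.158250, running G = 5.924473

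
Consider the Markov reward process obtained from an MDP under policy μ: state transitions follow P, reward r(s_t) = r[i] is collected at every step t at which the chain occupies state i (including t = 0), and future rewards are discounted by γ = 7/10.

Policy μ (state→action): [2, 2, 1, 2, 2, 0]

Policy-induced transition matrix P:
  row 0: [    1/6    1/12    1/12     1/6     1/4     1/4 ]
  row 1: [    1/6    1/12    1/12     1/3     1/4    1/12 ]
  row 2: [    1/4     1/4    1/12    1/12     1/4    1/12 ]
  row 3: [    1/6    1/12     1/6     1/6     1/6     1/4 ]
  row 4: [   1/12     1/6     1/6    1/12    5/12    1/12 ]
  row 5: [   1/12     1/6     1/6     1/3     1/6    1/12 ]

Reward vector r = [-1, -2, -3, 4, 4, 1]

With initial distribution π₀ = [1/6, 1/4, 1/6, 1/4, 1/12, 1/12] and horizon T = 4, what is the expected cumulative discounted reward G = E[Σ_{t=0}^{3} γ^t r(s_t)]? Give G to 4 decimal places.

G = 1.9630

t=0: π = [0.1667, 0.2500, 0.1667, 0.2500, 0.0833, 0.0833], E[r] = 0.2500, γ^t·E[r] = 0.250000, running G = 0.250000
t=1: π = [0.1667, 0.1250, 0.1181, 0.2014, 0.2361, 0.1528], E[r] = 1.1319, γ^t·E[r] = 0.792361, running G = 1.042361
t=2: π = [0.1441, 0.1354, 0.1325, 0.1834, 0.2598, 0.1447], E[r] = 1.1053, γ^t·E[r] = 0.541609, running G = 1.583970
t=3: π = [0.1440, 0.1391, 0.1323, 0.1807, 0.2660, 0.1379], E[r] = 1.1051, γ^t·E[r] = 0.379060, running G = 1.963030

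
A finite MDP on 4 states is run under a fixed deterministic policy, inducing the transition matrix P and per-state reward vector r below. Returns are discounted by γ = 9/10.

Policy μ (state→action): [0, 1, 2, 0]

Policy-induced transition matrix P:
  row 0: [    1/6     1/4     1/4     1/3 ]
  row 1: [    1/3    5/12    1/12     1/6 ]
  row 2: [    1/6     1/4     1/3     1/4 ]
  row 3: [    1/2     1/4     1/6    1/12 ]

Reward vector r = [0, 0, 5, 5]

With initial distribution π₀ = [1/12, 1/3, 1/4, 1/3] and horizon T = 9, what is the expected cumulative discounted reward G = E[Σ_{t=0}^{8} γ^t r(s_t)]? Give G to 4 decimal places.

G = 13.2862

t=0: π = [0.0833, 0.3333, 0.2500, 0.3333], E[r] = 2.9167, γ^t·E[r] = 2.916667, running G = 2.916667
t=1: π = [0.3333, 0.3056, 0.1875, 0.1736], E[r] = 1.8056, γ^t·E[r] = 1.625000, running G = 4.541667
t=2: π = [0.2755, 0.3009, 0.2002, 0.2234], E[r] = 2.1181, γ^t·E[r] = 1.715625, running G = 6.257292
t=3: π = [0.2913, 0.3002, 0.1979, 0.2106], E[r] = 2.0428, γ^t·E[r] = 1.489219, running G = 7.746510
t=4: π = [0.2869, 0.3000, 0.1989, 0.2142], E[r] = 2.0653, γ^t·E[r] = 1.355063, running G = 9.101573
t=5: π = [0.2881, 0.3000, 0.1987, 0.2132], E[r] = 2.0597, γ^t·E[r] = 1.216234, running G = 10.317807
t=6: π = [0.2877, 0.3000, 0.1988, 0.2135], E[r] = 2.0613, γ^t·E[r] = 1.095460, running G = 11.413267
t=7: π = [0.2878, 0.3000, 0.1988, 0.2134], E[r] = 2.0609, γ^t·E[r] = 0.985715, running G = 12.398982
t=8: π = [0.2878, 0.3000, 0.1988, 0.2134], E[r] = 2.0610, γ^t·E[r] = 0.887193, running G = 13.286175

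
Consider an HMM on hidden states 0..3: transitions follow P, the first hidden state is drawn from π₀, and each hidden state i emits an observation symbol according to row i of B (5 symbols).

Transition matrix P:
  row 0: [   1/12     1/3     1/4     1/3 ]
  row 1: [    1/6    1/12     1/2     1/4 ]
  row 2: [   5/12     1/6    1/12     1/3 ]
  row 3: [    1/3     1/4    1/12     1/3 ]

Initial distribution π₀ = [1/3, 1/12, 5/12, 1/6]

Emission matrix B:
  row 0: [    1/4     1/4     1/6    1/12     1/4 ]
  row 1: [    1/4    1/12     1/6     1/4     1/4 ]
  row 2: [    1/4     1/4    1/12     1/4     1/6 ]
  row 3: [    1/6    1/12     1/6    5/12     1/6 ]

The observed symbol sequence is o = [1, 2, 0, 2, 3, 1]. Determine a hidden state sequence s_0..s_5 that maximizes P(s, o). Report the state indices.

t=0: δ = [8.333e-02, 6.944e-03, 1.042e-01, 1.389e-02]  (obs o_0=1)
t=1: δ = [7.234e-03, 4.630e-03, 1.736e-03, 5.787e-03]  ψ = [2, 0, 0, 2]  (obs o_1=2)
t=2: δ = [4.823e-04, 6.028e-04, 5.787e-04, 4.019e-04]  ψ = [3, 0, 1, 0]  (obs o_2=0)
t=3: δ = [4.019e-05, 2.679e-05, 2.512e-05, 3.215e-05]  ψ = [2, 0, 1, 2]  (obs o_3=2)
t=4: δ = [8.931e-07, 3.349e-06, 3.349e-06, 5.582e-06]  ψ = [3, 0, 1, 0]  (obs o_4=3)
t=5: δ = [4.651e-07, 1.163e-07, 4.186e-07, 1.550e-07]  ψ = [3, 3, 1, 3]  (obs o_5=1)
backtrack: best end state = 0; path = [0, 1, 2, 0, 3, 0]

path = [0, 1, 2, 0, 3, 0]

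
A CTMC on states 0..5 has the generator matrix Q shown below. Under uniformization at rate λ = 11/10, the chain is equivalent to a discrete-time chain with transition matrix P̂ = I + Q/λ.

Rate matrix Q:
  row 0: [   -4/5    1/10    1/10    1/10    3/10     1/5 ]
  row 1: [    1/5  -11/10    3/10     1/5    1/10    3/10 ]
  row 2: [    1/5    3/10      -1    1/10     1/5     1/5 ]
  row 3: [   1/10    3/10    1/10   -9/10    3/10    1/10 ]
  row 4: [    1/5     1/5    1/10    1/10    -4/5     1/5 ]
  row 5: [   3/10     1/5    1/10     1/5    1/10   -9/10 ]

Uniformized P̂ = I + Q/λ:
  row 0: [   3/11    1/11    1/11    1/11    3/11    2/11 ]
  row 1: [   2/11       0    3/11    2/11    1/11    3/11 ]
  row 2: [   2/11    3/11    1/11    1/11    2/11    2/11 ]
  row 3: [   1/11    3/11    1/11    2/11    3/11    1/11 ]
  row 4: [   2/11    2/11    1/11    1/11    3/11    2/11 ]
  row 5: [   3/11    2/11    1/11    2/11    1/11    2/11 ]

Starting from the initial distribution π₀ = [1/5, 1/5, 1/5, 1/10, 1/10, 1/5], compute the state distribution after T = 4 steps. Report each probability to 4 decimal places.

π = [0.2050, 0.1577, 0.1195, 0.1341, 0.1998, 0.1839]

t=0: π = [0.2000, 0.2000, 0.2000, 0.1000, 0.1000, 0.2000]
t=1: π = [0.2091, 0.1545, 0.1273, 0.1364, 0.1818, 0.1909]
t=2: π = [0.2058, 0.1587, 0.1190, 0.1347, 0.1983, 0.1835]
t=3: π = [0.2050, 0.1573, 0.1198, 0.1343, 0.1997, 0.1840]
t=4: π = [0.2050, 0.1577, 0.1195, 0.1341, 0.1998, 0.1839]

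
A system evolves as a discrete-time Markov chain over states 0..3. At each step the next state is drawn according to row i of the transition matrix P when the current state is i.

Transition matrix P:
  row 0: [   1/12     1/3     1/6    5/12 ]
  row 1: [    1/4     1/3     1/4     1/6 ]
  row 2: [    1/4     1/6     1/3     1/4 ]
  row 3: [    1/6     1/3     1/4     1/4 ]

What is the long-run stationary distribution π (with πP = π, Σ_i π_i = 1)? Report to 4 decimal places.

Balance equations π_j = Σ_i π_i·P[i][j]:
  π_0 = 1/12·π_0 + 1/4·π_1 + 1/4·π_2 + 1/6·π_3
  π_1 = 1/3·π_0 + 1/3·π_1 + 1/6·π_2 + 1/3·π_3
  π_2 = 1/6·π_0 + 1/4·π_1 + 1/3·π_2 + 1/4·π_3
  normalize: π_0 + π_1 + π_2 + π_3 = 1
Solving the linear system gives exactly π = [169/863, 251/863, 220/863, 223/863].

π = [0.1958, 0.2908, 0.2549, 0.2584]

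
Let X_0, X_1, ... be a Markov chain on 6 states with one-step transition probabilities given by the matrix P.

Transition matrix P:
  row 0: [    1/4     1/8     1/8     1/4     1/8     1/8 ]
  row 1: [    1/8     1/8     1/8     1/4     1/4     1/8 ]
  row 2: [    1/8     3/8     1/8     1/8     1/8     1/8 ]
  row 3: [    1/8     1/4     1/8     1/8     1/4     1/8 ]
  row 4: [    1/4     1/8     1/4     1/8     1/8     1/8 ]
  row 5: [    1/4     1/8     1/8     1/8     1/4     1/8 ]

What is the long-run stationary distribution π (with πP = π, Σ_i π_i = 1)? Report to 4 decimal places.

π = [0.1871, 0.1834, 0.1481, 0.1713, 0.1850, 0.1250]

Balance equations π_j = Σ_i π_i·P[i][j]:
  π_0 = 1/4·π_0 + 1/8·π_1 + 1/8·π_2 + 1/8·π_3 + 1/4·π_4 + 1/4·π_5
  π_1 = 1/8·π_0 + 1/8·π_1 + 3/8·π_2 + 1/4·π_3 + 1/8·π_4 + 1/8·π_5
  π_2 = 1/8·π_0 + 1/8·π_1 + 1/8·π_2 + 1/8·π_3 + 1/4·π_4 + 1/8·π_5
  π_3 = 1/4·π_0 + 1/4·π_1 + 1/8·π_2 + 1/8·π_3 + 1/8·π_4 + 1/8·π_5
  π_4 = 1/8·π_0 + 1/4·π_1 + 1/8·π_2 + 1/4·π_3 + 1/8·π_4 + 1/4·π_5
  normalize: π_0 + π_1 + π_2 + π_3 + π_4 + π_5 = 1
Solving the linear system gives exactly π = [259/1384, 2285/12456, 205/1384, 1067/6228, 32/173, 1/8].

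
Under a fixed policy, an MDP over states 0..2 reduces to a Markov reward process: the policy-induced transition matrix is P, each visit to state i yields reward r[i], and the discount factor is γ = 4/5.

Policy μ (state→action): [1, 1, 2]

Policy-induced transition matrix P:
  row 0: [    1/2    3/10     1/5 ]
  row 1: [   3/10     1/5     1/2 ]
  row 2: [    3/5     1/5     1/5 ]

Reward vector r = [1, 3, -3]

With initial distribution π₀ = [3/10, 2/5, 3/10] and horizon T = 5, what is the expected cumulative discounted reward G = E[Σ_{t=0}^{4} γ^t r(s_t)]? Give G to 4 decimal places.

t=0: π = [0.3000, 0.4000, 0.3000], E[r] = 0.6000, γ^t·E[r] = 0.600000, running G = 0.600000
t=1: π = [0.4500, 0.2300, 0.3200], E[r] = 0.1800, γ^t·E[r] = 0.144000, running G = 0.744000
t=2: π = [0.4860, 0.2450, 0.2690], E[r] = 0.4140, γ^t·E[r] = 0.264960, running G = 1.008960
t=3: π = [0.4779, 0.2486, 0.2735], E[r] = 0.4032, γ^t·E[r] = 0.206438, running G = 1.215398
t=4: π = [0.4776, 0.2478, 0.2746], E[r] = 0.3973, γ^t·E[r] = 0.162718, running G = 1.378116

G = 1.3781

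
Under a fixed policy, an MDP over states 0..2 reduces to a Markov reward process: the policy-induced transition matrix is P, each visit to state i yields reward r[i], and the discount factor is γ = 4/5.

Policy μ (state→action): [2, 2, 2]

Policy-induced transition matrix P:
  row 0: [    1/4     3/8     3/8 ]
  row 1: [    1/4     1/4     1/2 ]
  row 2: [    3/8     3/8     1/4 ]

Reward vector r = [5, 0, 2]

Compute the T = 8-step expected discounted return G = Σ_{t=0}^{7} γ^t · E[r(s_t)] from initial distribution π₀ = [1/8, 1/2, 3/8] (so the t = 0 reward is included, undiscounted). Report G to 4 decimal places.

t=0: π = [0.1250, 0.5000, 0.3750], E[r] = 1.3750, γ^t·E[r] = 1.375000, running G = 1.375000
t=1: π = [0.2969, 0.3125, 0.3906], E[r] = 2.2656, γ^t·E[r] = 1.812500, running G = 3.187500
t=2: π = [0.2988, 0.3359, 0.3652], E[r] = 2.2246, γ^t·E[r] = 1.423750, running G = 4.611250
t=3: π = [0.2957, 0.3330, 0.3713], E[r] = 2.2209, γ^t·E[r] = 1.137125, running G = 5.748375
t=4: π = [0.2964, 0.3334, 0.3702], E[r] = 2.2225, γ^t·E[r] = 0.910338, running G = 6.658713
t=5: π = [0.2963, 0.3333, 0.3704], E[r] = 2.2222, γ^t·E[r] = 0.728161, running G = 7.386874
t=6: π = [0.2963, 0.3333, 0.3704], E[r] = 2.2222, γ^t·E[r] = 0.582544, running G = 7.969418
t=7: π = [0.2963, 0.3333, 0.3704], E[r] = 2.2222, γ^t·E[r] = 0.466034, running G = 8.435452

G = 8.4355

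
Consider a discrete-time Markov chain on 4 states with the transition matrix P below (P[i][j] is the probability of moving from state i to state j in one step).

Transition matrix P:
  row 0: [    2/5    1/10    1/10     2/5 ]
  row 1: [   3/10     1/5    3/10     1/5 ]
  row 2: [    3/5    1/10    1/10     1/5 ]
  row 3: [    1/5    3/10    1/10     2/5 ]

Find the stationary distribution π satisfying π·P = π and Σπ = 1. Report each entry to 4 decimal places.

π = [0.3418, 0.1857, 0.1371, 0.3354]

Balance equations π_j = Σ_i π_i·P[i][j]:
  π_0 = 2/5·π_0 + 3/10·π_1 + 3/5·π_2 + 1/5·π_3
  π_1 = 1/10·π_0 + 1/5·π_1 + 1/10·π_2 + 3/10·π_3
  π_2 = 1/10·π_0 + 3/10·π_1 + 1/10·π_2 + 1/10·π_3
  normalize: π_0 + π_1 + π_2 + π_3 = 1
Solving the linear system gives exactly π = [27/79, 44/237, 65/474, 53/158].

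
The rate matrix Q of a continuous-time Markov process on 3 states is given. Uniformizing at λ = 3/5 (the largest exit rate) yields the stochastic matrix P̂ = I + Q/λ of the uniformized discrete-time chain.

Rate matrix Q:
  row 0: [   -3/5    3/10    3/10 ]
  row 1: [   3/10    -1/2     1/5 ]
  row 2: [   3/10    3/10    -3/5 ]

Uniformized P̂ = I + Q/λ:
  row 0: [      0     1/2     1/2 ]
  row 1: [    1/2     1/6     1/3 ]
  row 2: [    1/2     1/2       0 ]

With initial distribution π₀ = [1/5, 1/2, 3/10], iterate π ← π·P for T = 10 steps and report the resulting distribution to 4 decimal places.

t=0: π = [0.2000, 0.5000, 0.3000]
t=1: π = [0.4000, 0.3333, 0.2667]
t=2: π = [0.3000, 0.3889, 0.3111]
t=3: π = [0.3500, 0.3704, 0.2796]
t=4: π = [0.3250, 0.3765, 0.2985]
t=5: π = [0.3375, 0.3745, 0.2880]
t=6: π = [0.3313, 0.3752, 0.2936]
t=7: π = [0.3344, 0.3749, 0.2907]
t=8: π = [0.3328, 0.3750, 0.2922]
t=9: π = [0.3336, 0.3750, 0.2914]
t=10: π = [0.3332, 0.3750, 0.2918]

π = [0.3332, 0.3750, 0.2918]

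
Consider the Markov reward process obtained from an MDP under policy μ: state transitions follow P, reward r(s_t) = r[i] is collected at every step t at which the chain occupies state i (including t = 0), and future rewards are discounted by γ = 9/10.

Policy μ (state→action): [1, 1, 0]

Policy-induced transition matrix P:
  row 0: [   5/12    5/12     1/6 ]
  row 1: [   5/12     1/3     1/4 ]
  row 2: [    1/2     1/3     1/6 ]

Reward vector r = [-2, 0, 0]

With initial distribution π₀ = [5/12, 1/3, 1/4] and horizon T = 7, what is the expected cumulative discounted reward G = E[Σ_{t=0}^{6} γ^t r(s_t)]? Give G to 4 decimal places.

t=0: π = [0.4167, 0.3333, 0.2500], E[r] = -0.8333, γ^t·E[r] = -0.833333, running G = -0.833333
t=1: π = [0.4375, 0.3681, 0.1944], E[r] = -0.8750, γ^t·E[r] = -0.787500, running G = -1.620833
t=2: π = [0.4329, 0.3698, 0.1973], E[r] = -0.8657, γ^t·E[r] = -0.701250, running G = -2.322083
t=3: π = [0.4331, 0.3694, 0.1975], E[r] = -0.8662, γ^t·E[r] = -0.631477, running G = -2.953560
t=4: π = [0.4331, 0.3694, 0.1975], E[r] = -0.8662, γ^t·E[r] = -0.568345, running G = -3.521905
t=5: π = [0.4331, 0.3694, 0.1975], E[r] = -0.8662, γ^t·E[r] = -0.511507, running G = -4.033412
t=6: π = [0.4331, 0.3694, 0.1975], E[r] = -0.8662, γ^t·E[r] = -0.460357, running G = -4.493768

G = -4.4938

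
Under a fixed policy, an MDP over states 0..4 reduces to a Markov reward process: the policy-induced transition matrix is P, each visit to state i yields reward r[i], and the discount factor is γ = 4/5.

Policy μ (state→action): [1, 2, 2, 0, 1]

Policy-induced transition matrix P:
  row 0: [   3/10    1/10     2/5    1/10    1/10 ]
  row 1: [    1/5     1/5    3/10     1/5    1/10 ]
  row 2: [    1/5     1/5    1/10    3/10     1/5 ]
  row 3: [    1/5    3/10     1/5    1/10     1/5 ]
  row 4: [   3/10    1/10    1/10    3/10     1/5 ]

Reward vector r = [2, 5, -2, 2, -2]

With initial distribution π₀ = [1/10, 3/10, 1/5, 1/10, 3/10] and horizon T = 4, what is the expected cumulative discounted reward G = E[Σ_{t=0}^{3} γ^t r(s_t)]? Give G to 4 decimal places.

t=0: π = [0.1000, 0.3000, 0.2000, 0.1000, 0.3000], E[r] = 0.9000, γ^t·E[r] = 0.900000, running G = 0.900000
t=1: π = [0.2400, 0.1700, 0.2000, 0.2300, 0.1600], E[r] = 1.0700, γ^t·E[r] = 0.856000, running G = 1.756000
t=2: π = [0.2400, 0.1830, 0.2290, 0.1890, 0.1590], E[r] = 0.9970, γ^t·E[r] = 0.638080, running G = 2.394080
t=3: π = [0.2399, 0.1790, 0.2275, 0.1959, 0.1577], E[r] = 0.9962, γ^t·E[r] = 0.510054, running G = 2.904134

G = 2.9041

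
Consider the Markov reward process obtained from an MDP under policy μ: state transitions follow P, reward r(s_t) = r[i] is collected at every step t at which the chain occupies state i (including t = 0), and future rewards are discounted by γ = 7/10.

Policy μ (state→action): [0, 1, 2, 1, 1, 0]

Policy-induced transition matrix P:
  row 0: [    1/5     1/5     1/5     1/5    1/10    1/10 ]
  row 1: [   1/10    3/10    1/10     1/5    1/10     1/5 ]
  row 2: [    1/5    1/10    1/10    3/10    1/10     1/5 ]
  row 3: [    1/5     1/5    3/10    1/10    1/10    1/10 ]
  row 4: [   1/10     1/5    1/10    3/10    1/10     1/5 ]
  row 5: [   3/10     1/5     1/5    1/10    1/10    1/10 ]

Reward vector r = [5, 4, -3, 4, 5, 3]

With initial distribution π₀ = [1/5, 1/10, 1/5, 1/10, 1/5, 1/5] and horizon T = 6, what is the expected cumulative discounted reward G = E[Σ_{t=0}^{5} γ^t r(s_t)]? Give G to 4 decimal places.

t=0: π = [0.2000, 0.1000, 0.2000, 0.1000, 0.2000, 0.2000], E[r] = 2.8000, γ^t·E[r] = 2.800000, running G = 2.800000
t=1: π = [0.1900, 0.1900, 0.1600, 0.2100, 0.1000, 0.1500], E[r] = 3.0200, γ^t·E[r] = 2.114000, running G = 4.914000
t=2: π = [0.1860, 0.2030, 0.1760, 0.1900, 0.1000, 0.1450], E[r] = 2.9090, γ^t·E[r] = 1.425410, running G = 6.339410
t=3: π = [0.1842, 0.2027, 0.1711, 0.1941, 0.1000, 0.1479], E[r] = 2.9386, γ^t·E[r] = 1.007940, running G = 7.347350
t=4: π = [0.1845, 0.2032, 0.1720, 0.1929, 0.1000, 0.1474], E[r] = 2.9329, γ^t·E[r] = 0.704196, running G = 8.051546
t=5: π = [0.1844, 0.2031, 0.1718, 0.1932, 0.1000, 0.1475], E[r] = 2.9345, γ^t·E[r] = 0.493201, running G = 8.544748

G = 8.5447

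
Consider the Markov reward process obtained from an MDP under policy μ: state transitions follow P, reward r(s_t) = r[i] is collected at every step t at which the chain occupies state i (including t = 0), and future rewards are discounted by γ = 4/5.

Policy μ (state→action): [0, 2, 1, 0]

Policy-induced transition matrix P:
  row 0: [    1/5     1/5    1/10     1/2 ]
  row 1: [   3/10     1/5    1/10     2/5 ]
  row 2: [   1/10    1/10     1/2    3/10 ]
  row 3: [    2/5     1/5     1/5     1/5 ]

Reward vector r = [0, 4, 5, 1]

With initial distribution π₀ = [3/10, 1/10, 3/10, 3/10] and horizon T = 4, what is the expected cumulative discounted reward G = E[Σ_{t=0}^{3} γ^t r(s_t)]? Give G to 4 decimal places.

t=0: π = [0.3000, 0.1000, 0.3000, 0.3000], E[r] = 2.2000, γ^t·E[r] = 2.200000, running G = 2.200000
t=1: π = [0.2400, 0.1700, 0.2500, 0.3400], E[r] = 2.2700, γ^t·E[r] = 1.816000, running G = 4.016000
t=2: π = [0.2600, 0.1750, 0.2340, 0.3310], E[r] = 2.2010, γ^t·E[r] = 1.408640, running G = 5.424640
t=3: π = [0.2603, 0.1766, 0.2267, 0.3364], E[r] = 2.1763, γ^t·E[r] = 1.114266, running G = 6.538906

G = 6.5389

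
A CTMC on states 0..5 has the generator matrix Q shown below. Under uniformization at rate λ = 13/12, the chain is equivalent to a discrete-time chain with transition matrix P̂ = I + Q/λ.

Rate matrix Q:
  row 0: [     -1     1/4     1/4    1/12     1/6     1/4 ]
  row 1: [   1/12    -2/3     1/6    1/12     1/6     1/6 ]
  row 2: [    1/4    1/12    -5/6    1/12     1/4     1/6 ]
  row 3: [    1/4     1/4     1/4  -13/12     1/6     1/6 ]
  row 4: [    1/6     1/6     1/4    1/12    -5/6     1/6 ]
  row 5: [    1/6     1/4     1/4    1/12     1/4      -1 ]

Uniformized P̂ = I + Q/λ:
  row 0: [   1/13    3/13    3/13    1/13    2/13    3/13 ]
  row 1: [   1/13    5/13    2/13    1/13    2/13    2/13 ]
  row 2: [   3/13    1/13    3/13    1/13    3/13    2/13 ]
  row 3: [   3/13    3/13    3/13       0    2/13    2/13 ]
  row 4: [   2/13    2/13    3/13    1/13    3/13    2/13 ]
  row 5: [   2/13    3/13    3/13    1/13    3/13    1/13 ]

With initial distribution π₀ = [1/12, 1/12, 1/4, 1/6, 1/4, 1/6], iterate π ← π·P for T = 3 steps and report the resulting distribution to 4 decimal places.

π = [0.1485, 0.2144, 0.2147, 0.0714, 0.1977, 0.1533]

t=0: π = [0.0833, 0.0833, 0.2500, 0.1667, 0.2500, 0.1667]
t=1: π = [0.1731, 0.1859, 0.2244, 0.0641, 0.2051, 0.1474]
t=2: π = [0.1484, 0.2091, 0.2165, 0.0720, 0.1982, 0.1558]
t=3: π = [0.1485, 0.2144, 0.2147, 0.0714, 0.1977, 0.1533]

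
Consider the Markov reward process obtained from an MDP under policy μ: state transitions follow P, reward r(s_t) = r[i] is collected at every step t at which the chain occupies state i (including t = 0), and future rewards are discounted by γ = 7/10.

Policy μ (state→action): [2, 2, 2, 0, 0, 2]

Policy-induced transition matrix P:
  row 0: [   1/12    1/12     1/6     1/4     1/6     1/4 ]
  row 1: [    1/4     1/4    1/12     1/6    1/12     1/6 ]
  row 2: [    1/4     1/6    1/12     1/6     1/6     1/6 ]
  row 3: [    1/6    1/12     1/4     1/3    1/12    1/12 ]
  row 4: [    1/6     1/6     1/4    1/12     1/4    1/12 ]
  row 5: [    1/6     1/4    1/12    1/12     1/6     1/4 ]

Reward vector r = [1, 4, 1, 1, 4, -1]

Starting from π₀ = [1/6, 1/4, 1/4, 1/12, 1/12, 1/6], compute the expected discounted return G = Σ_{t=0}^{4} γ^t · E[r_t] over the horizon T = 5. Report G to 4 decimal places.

t=0: π = [0.1667, 0.2500, 0.2500, 0.0833, 0.0833, 0.1667], E[r] = 1.6667, γ^t·E[r] = 1.666667, running G = 1.666667
t=1: π = [0.1944, 0.1806, 0.1250, 0.1736, 0.1458, 0.1806], E[r] = 1.6181, γ^t·E[r] = 1.132639, running G = 2.799306
t=2: π = [0.1759, 0.1661, 0.1528, 0.1846, 0.1493, 0.1713], E[r] = 1.6036, γ^t·E[r] = 0.785758, running G = 3.585064
t=3: π = [0.1786, 0.1647, 0.1536, 0.1854, 0.1499, 0.1678], E[r] = 1.6083, γ^t·E[r] = 0.551652, running G = 4.136715
t=4: π = [0.1783, 0.1640, 0.1541, 0.1860, 0.1500, 0.1676], E[r] = 1.6069, γ^t·E[r] = 0.385817, running G = 4.522532

G = 4.5225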